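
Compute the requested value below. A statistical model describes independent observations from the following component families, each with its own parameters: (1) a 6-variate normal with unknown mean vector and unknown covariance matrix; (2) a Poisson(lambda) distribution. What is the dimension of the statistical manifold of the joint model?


The dimension of a statistical manifold equals the number of free
(independent) real parameters of the model. For a product of independent
blocks the parameter counts add.
- 6-variate normal: 6 (mean) + 6*7/2 = 21 (symmetric covariance) = 27.
- Poisson (lambda): 1.
Total = 27 + 1 = 28.
Dimension = 28

28


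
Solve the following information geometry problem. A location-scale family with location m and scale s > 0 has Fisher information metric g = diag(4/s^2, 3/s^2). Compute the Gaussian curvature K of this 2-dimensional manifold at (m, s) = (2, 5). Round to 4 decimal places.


The metric has the form g = (A dm^2 + B ds^2)/s^2 with A = 4, B = 3.
Substitute u = sqrt(A/B)*m: g = B*(du^2 + ds^2)/s^2, i.e. B times the
Poincare upper half-plane metric, which has constant Gaussian curvature -1.
Scaling a 2D metric by a constant c divides the Gaussian curvature by c,
so K = -1/B = -1/(3) = -0.3333 everywhere (the point (m, s) = (2, 5) is irrelevant:
the curvature is constant).
The requested Gaussian curvature is K = -0.3333.

-0.3333


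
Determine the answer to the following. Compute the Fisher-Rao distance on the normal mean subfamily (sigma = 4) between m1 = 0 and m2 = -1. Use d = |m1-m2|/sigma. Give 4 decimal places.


On the fixed-variance normal subfamily, geodesic distance = |m1-m2|/sigma.
|0 - -1| = 1.
sigma = 4.
d = 1/4 = 0.2500

0.2500


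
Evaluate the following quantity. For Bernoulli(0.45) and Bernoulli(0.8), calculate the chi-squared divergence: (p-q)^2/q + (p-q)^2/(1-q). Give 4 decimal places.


Chi-squared divergence between Bernoulli distributions:
chi^2 = (p-q)^2/q + (p-q)^2/(1-q).
p = 0.45, q = 0.8, p-q = -0.35.
(p-q)^2 = 0.1225.
term1 = 0.1225/0.8 = 0.153125.
term2 = 0.1225/0.2 = 0.6125.
chi^2 = 0.153125 + 0.6125 = 0.7656

0.7656


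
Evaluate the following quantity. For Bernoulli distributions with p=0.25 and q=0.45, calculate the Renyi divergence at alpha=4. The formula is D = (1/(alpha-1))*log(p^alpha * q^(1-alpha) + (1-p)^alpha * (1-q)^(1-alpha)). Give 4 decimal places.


Renyi divergence of order alpha between Bernoulli distributions:
D = (1/(alpha-1))*log(p^alpha * q^(1-alpha) + (1-p)^alpha * (1-q)^(1-alpha)).
alpha = 4, p = 0.25, q = 0.45.
p^alpha * q^(1-alpha) = 0.25^4 * 0.45^-3 = 0.042867.
(1-p)^alpha * (1-q)^(1-alpha) = 0.75^4 * 0.55^-3 = 1.901766.
sum = 0.042867 + 1.901766 = 1.944633.
D = (1/3)*log(1.944633) = 0.2217

0.2217


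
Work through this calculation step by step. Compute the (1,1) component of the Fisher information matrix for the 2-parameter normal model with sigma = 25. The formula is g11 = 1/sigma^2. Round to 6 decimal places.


For the 2-parameter normal family, the Fisher metric has:
  g11 = 1/sigma^2, g22 = 2/sigma^2.
sigma = 25, sigma^2 = 625.
g11 = 0.001600

0.001600


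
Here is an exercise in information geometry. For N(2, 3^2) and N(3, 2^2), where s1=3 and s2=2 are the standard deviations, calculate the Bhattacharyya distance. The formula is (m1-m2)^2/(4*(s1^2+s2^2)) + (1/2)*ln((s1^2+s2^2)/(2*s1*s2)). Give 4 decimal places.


Bhattacharyya distance between two Gaussians:
DB = (m1-m2)^2/(4*(s1^2+s2^2)) + (1/2)*ln((s1^2+s2^2)/(2*s1*s2)).
(m1-m2)^2 = (-1)^2 = 1.
s1^2+s2^2 = 9 + 4 = 13.
term1 = 1/52 = 0.019231.
term2 = 0.5*ln(13/12.0) = 0.040021.
DB = 0.019231 + 0.040021 = 0.0593

0.0593


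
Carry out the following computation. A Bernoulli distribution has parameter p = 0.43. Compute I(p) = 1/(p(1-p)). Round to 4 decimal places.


For Bernoulli(p), Fisher information is I(p) = 1/(p*(1-p)).
p = 0.43, 1-p = 0.57.
p*(1-p) = 0.2451.
I(p) = 1/0.2451 = 4.0800

4.0800


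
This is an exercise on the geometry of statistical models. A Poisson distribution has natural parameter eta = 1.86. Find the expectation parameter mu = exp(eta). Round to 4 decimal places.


Expectation parameter for Poisson exponential family:
mu = exp(eta).
eta = 1.86.
mu = exp(1.86) = 6.4237

6.4237


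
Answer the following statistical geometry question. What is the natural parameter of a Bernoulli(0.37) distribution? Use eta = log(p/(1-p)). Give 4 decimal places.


Natural parameter for Bernoulli: eta = log(p/(1-p)).
p = 0.37, 1-p = 0.63.
p/(1-p) = 0.587302.
eta = log(0.587302) = -0.5322

-0.5322


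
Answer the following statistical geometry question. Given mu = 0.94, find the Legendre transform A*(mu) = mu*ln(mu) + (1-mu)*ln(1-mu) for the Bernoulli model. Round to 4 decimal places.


Legendre transform for Bernoulli:
A*(mu) = mu*log(mu) + (1-mu)*log(1-mu).
mu = 0.94, 1-mu = 0.06.
mu*log(mu) = 0.94*log(0.94) = -0.058163.
(1-mu)*log(1-mu) = 0.06*log(0.06) = -0.168805.
A* = -0.058163 + -0.168805 = -0.2270

-0.2270


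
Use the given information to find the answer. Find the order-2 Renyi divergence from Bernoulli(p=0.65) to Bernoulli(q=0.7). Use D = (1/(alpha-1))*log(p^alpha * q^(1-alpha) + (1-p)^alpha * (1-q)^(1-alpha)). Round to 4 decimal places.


Renyi divergence of order alpha between Bernoulli distributions:
D = (1/(alpha-1))*log(p^alpha * q^(1-alpha) + (1-p)^alpha * (1-q)^(1-alpha)).
alpha = 2, p = 0.65, q = 0.7.
p^alpha * q^(1-alpha) = 0.65^2 * 0.7^-1 = 0.603571.
(1-p)^alpha * (1-q)^(1-alpha) = 0.35^2 * 0.3^-1 = 0.408333.
sum = 0.603571 + 0.408333 = 1.011905.
D = (1/1)*log(1.011905) = 0.0118

0.0118


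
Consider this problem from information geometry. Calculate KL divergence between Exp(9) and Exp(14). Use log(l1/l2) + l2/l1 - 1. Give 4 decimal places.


KL divergence for exponential family:
KL = log(l1/l2) + l2/l1 - 1.
log(9/14) = -0.441833.
14/9 = 1.555556.
KL = -0.441833 + 1.555556 - 1 = 0.1137

0.1137


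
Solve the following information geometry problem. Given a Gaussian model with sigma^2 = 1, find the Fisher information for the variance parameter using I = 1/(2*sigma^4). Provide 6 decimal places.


Fisher information for variance: I(sigma^2) = 1/(2*sigma^4).
sigma^2 = 1, so sigma^4 = 1.
I = 1/(2*1) = 1/2 = 0.500000

0.500000


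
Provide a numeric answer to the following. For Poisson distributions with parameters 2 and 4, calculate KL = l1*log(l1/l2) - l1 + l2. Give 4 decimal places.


KL divergence for Poisson:
KL = l1*log(l1/l2) - l1 + l2.
l1 = 2, l2 = 4.
log(2/4) = -0.693147.
l1*log(l1/l2) = 2 * -0.693147 = -1.386294.
KL = -1.386294 - 2 + 4 = 0.6137

0.6137


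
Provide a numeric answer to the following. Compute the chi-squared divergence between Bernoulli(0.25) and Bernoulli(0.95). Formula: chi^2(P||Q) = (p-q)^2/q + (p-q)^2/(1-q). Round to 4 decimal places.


Chi-squared divergence between Bernoulli distributions:
chi^2 = (p-q)^2/q + (p-q)^2/(1-q).
p = 0.25, q = 0.95, p-q = -0.7.
(p-q)^2 = 0.49.
term1 = 0.49/0.95 = 0.515789.
term2 = 0.49/0.05 = 9.8.
chi^2 = 0.515789 + 9.8 = 10.3158

10.3158


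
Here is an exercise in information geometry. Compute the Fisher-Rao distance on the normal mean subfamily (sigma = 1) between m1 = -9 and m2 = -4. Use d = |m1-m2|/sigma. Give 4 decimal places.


On the fixed-variance normal subfamily, geodesic distance = |m1-m2|/sigma.
|-9 - -4| = 5.
sigma = 1.
d = 5/1 = 5.0000

5.0000


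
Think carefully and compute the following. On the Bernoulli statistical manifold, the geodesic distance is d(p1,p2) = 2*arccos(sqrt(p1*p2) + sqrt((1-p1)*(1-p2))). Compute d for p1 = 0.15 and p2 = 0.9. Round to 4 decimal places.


Geodesic distance on Bernoulli manifold:
d(p1,p2) = 2*arccos(sqrt(p1*p2) + sqrt((1-p1)*(1-p2))).
sqrt(p1*p2) = sqrt(0.15*0.9) = 0.367423.
sqrt((1-p1)*(1-p2)) = sqrt(0.85*0.1) = 0.291548.
arg = 0.367423 + 0.291548 = 0.658971.
d = 2*arccos(0.658971) = 1.7027

1.7027


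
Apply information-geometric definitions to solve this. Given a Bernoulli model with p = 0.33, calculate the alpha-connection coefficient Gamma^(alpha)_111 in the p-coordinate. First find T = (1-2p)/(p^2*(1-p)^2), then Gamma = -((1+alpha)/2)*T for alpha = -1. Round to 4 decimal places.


Skewness (Amari-Chentsov) tensor: T = (1-2p)/(p^2*(1-p)^2).
p = 0.33, 1-2p = 0.34, p^2 = 0.1089, (1-p)^2 = 0.4489.
T = 0.34/(0.1089 * 0.4489) = 6.955069.
In the p-coordinate, Gamma^(alpha) = Gamma^(0) - (alpha/2)*T with Gamma^(0) = (1/2)*g'(p) = -T/2,
so Gamma^(alpha) = -((1+alpha)/2)*T.
alpha = -1, -(1+alpha)/2 = 0.0.
Gamma = 0.0 * 6.955069 = 0.0000

0.0000


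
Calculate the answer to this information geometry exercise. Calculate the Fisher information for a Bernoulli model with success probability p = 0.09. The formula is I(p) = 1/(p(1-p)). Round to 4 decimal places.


For Bernoulli(p), Fisher information is I(p) = 1/(p*(1-p)).
p = 0.09, 1-p = 0.91.
p*(1-p) = 0.0819.
I(p) = 1/0.0819 = 12.2100

12.2100


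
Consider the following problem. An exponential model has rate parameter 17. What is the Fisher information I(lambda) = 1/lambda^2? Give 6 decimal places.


Fisher information for exponential: I(lambda) = 1/lambda^2.
lambda = 17, lambda^2 = 289.
I = 1/289 = 0.003460

0.003460


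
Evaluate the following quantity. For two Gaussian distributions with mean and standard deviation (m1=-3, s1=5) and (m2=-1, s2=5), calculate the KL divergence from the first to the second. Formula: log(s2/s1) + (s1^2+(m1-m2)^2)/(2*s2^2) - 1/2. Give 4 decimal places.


KL divergence between normal distributions:
KL = log(s2/s1) + (s1^2 + (m1-m2)^2)/(2*s2^2) - 1/2.
log(5/5) = 0.0.
(5^2 + (-3--1)^2)/(2*5^2) = (25 + 4)/50 = 0.58.
KL = 0.0 + 0.58 - 0.5 = 0.0800

0.0800


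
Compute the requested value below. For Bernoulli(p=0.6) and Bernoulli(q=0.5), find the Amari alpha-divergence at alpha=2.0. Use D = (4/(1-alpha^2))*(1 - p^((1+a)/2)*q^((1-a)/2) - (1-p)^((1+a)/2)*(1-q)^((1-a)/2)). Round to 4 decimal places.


Amari alpha-divergence:
D = (4/(1-alpha^2))*(1 - p^((1+a)/2)*q^((1-a)/2) - (1-p)^((1+a)/2)*(1-q)^((1-a)/2)).
alpha = 2.0, p = 0.6, q = 0.5.
e1 = (1+alpha)/2 = 1.5, e2 = (1-alpha)/2 = -0.5.
t1 = p^e1 * q^e2 = 0.6^1.5 * 0.5^-0.5 = 0.657267.
t2 = (1-p)^e1 * (1-q)^e2 = 0.4^1.5 * 0.5^-0.5 = 0.357771.
4/(1-alpha^2) = -1.333333.
D = -1.333333*(1 - 0.657267 - 0.357771) = 0.0201

0.0201


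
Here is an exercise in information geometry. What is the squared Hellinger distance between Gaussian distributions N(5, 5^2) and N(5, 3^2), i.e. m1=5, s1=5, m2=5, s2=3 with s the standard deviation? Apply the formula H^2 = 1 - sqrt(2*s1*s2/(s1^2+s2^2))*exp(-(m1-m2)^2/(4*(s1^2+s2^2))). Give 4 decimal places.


Squared Hellinger distance for Gaussians:
H^2 = 1 - sqrt(2*s1*s2/(s1^2+s2^2)) * exp(-(m1-m2)^2/(4*(s1^2+s2^2))).
s1^2 = 25, s2^2 = 9, s1^2+s2^2 = 34.
sqrt(2*5*3/(34)) = 0.939336.
(m1-m2)^2 = (0)^2 = 0.
exp(-0/(4*34)) = exp(0.0) = 1.0.
H^2 = 1 - 0.939336*1.0 = 0.0607

0.0607


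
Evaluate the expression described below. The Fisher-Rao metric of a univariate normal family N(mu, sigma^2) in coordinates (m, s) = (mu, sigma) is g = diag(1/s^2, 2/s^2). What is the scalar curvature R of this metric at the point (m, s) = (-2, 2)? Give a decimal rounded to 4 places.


The metric has the form g = (A dm^2 + B ds^2)/s^2 with A = 1, B = 2.
Substitute u = sqrt(A/B)*m: g = B*(du^2 + ds^2)/s^2, i.e. B times the
Poincare upper half-plane metric, which has constant Gaussian curvature -1.
Scaling a 2D metric by a constant c divides the Gaussian curvature by c,
so K = -1/B = -1/(2) = -0.5000 everywhere (the point (m, s) = (-2, 2) is irrelevant:
the curvature is constant).
Scalar curvature in dimension 2: R = 2K = -2/(2) = -1.0000.

-1.0000


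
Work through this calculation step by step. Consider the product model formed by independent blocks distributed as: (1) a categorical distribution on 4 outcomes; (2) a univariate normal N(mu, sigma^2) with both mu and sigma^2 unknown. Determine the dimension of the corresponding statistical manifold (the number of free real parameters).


The dimension of a statistical manifold equals the number of free
(independent) real parameters of the model. For a product of independent
blocks the parameter counts add.
- categorical on 4 outcomes (probabilities sum to 1): 4-1 = 3.
- normal (mu, sigma^2): 2.
Total = 3 + 2 = 5.
Dimension = 5

5


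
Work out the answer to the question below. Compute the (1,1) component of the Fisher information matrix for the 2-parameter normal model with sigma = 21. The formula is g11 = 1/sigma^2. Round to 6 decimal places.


For the 2-parameter normal family, the Fisher metric has:
  g11 = 1/sigma^2, g22 = 2/sigma^2.
sigma = 21, sigma^2 = 441.
g11 = 0.002268

0.002268


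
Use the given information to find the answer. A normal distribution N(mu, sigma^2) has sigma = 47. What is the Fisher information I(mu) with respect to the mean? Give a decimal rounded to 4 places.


The Fisher information for the mean of a normal distribution is I(mu) = 1/sigma^2.
sigma = 47, so sigma^2 = 2209.
I(mu) = 1/2209 = 0.0005

0.0005


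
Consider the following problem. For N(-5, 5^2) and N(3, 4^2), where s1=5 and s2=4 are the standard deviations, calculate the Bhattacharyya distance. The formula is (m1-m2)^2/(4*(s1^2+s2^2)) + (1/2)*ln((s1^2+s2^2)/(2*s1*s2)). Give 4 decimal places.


Bhattacharyya distance between two Gaussians:
DB = (m1-m2)^2/(4*(s1^2+s2^2)) + (1/2)*ln((s1^2+s2^2)/(2*s1*s2)).
(m1-m2)^2 = (-8)^2 = 64.
s1^2+s2^2 = 25 + 16 = 41.
term1 = 64/164 = 0.390244.
term2 = 0.5*ln(41/40.0) = 0.012346.
DB = 0.390244 + 0.012346 = 0.4026

0.4026


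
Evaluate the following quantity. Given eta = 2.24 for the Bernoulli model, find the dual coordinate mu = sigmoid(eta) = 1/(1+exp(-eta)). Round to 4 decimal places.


Dual coordinate (expectation parameter) for Bernoulli:
mu = 1/(1+exp(-eta)).
eta = 2.24.
exp(-eta) = exp(-2.24) = 0.106459.
mu = 1/(1+0.106459) = 0.9038

0.9038


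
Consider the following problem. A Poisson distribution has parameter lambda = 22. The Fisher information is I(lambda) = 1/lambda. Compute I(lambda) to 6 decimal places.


Fisher information for Poisson: I(lambda) = 1/lambda.
lambda = 22.
I(lambda) = 1/22 = 0.045455

0.045455


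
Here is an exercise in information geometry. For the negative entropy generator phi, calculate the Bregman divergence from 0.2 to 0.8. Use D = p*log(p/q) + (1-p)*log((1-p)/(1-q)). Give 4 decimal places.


Bregman divergence with negative entropy generator:
D = p*log(p/q) + (1-p)*log((1-p)/(1-q)).
p = 0.2, q = 0.8.
p*log(p/q) = 0.2*log(0.2/0.8) = -0.277259.
(1-p)*log((1-p)/(1-q)) = 0.8*log(0.8/0.2) = 1.109035.
D = -0.277259 + 1.109035 = 0.8318

0.8318


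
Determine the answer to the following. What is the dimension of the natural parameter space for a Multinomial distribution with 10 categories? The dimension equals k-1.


Exponential family dimension calculation:
For Multinomial with k=10 categories, dim = k-1 = 9.

9


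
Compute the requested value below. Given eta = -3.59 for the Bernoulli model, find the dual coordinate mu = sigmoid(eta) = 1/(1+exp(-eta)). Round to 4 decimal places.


Dual coordinate (expectation parameter) for Bernoulli:
mu = 1/(1+exp(-eta)).
eta = -3.59.
exp(-eta) = exp(3.59) = 36.234076.
mu = 1/(1+36.234076) = 0.0269

0.0269


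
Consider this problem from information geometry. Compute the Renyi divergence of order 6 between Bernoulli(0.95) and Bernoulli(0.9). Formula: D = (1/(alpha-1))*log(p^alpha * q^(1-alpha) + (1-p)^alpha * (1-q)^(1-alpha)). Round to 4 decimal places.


Renyi divergence of order alpha between Bernoulli distributions:
D = (1/(alpha-1))*log(p^alpha * q^(1-alpha) + (1-p)^alpha * (1-q)^(1-alpha)).
alpha = 6, p = 0.95, q = 0.9.
p^alpha * q^(1-alpha) = 0.95^6 * 0.9^-5 = 1.244885.
(1-p)^alpha * (1-q)^(1-alpha) = 0.05^6 * 0.1^-5 = 0.001563.
sum = 1.244885 + 0.001563 = 1.246447.
D = (1/5)*log(1.246447) = 0.0441

0.0441


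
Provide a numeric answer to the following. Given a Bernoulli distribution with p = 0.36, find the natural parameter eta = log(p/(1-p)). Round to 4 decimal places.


Natural parameter for Bernoulli: eta = log(p/(1-p)).
p = 0.36, 1-p = 0.64.
p/(1-p) = 0.5625.
eta = log(0.5625) = -0.5754

-0.5754


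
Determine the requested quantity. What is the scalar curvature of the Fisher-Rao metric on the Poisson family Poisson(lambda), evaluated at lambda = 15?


This family has a single free parameter, so its statistical manifold
is 1-dimensional. The Riemann curvature tensor of any 1-dimensional
Riemannian manifold vanishes identically, so R = 0.

0


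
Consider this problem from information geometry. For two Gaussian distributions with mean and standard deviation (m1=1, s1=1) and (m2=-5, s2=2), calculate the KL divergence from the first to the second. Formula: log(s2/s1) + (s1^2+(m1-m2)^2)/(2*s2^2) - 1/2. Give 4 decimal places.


KL divergence between normal distributions:
KL = log(s2/s1) + (s1^2 + (m1-m2)^2)/(2*s2^2) - 1/2.
log(2/1) = 0.693147.
(1^2 + (1--5)^2)/(2*2^2) = (1 + 36)/8 = 4.625.
KL = 0.693147 + 4.625 - 0.5 = 4.8181

4.8181


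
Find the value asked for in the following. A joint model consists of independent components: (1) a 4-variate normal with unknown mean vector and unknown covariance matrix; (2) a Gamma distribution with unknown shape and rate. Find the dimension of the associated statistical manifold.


The dimension of a statistical manifold equals the number of free
(independent) real parameters of the model. For a product of independent
blocks the parameter counts add.
- 4-variate normal: 4 (mean) + 4*5/2 = 10 (symmetric covariance) = 14.
- Gamma (shape, rate): 2.
Total = 14 + 2 = 16.
Dimension = 16

16


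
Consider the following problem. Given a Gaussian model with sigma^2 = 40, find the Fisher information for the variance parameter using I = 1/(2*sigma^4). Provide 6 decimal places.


Fisher information for variance: I(sigma^2) = 1/(2*sigma^4).
sigma^2 = 40, so sigma^4 = 1600.
I = 1/(2*1600) = 1/3200 = 0.000313

0.000313


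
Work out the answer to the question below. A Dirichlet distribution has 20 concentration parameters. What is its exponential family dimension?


Exponential family dimension calculation:
Dirichlet with 20 components has 20 natural parameters.

20


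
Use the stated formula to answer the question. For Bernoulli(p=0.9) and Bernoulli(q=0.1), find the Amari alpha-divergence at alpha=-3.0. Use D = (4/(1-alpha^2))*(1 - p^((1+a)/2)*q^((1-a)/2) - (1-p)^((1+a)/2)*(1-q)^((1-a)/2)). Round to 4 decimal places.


Amari alpha-divergence:
D = (4/(1-alpha^2))*(1 - p^((1+a)/2)*q^((1-a)/2) - (1-p)^((1+a)/2)*(1-q)^((1-a)/2)).
alpha = -3.0, p = 0.9, q = 0.1.
e1 = (1+alpha)/2 = -1.0, e2 = (1-alpha)/2 = 2.0.
t1 = p^e1 * q^e2 = 0.9^-1.0 * 0.1^2.0 = 0.011111.
t2 = (1-p)^e1 * (1-q)^e2 = 0.1^-1.0 * 0.9^2.0 = 8.1.
4/(1-alpha^2) = -0.5.
D = -0.5*(1 - 0.011111 - 8.1) = 3.5556

3.5556


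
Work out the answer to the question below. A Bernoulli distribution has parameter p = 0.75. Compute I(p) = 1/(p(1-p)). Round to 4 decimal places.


For Bernoulli(p), Fisher information is I(p) = 1/(p*(1-p)).
p = 0.75, 1-p = 0.25.
p*(1-p) = 0.1875.
I(p) = 1/0.1875 = 5.3333

5.3333


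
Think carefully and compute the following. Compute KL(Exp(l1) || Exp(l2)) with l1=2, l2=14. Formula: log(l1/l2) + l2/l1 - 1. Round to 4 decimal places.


KL divergence for exponential family:
KL = log(l1/l2) + l2/l1 - 1.
log(2/14) = -1.94591.
14/2 = 7.0.
KL = -1.94591 + 7.0 - 1 = 4.0541

4.0541


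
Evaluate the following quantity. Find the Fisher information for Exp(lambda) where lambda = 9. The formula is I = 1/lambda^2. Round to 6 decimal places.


Fisher information for exponential: I(lambda) = 1/lambda^2.
lambda = 9, lambda^2 = 81.
I = 1/81 = 0.012346

0.012346


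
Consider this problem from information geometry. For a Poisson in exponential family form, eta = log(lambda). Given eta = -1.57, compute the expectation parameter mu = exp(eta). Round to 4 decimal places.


Expectation parameter for Poisson exponential family:
mu = exp(eta).
eta = -1.57.
mu = exp(-1.57) = 0.2080

0.2080


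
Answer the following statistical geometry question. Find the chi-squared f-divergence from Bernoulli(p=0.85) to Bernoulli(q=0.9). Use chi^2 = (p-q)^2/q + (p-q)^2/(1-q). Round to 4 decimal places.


Chi-squared divergence between Bernoulli distributions:
chi^2 = (p-q)^2/q + (p-q)^2/(1-q).
p = 0.85, q = 0.9, p-q = -0.05.
(p-q)^2 = 0.0025.
term1 = 0.0025/0.9 = 0.002778.
term2 = 0.0025/0.1 = 0.025.
chi^2 = 0.002778 + 0.025 = 0.0278

0.0278


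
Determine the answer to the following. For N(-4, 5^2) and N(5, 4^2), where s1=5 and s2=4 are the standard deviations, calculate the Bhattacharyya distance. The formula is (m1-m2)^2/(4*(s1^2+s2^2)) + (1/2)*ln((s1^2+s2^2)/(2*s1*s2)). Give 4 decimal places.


Bhattacharyya distance between two Gaussians:
DB = (m1-m2)^2/(4*(s1^2+s2^2)) + (1/2)*ln((s1^2+s2^2)/(2*s1*s2)).
(m1-m2)^2 = (-9)^2 = 81.
s1^2+s2^2 = 25 + 16 = 41.
term1 = 81/164 = 0.493902.
term2 = 0.5*ln(41/40.0) = 0.012346.
DB = 0.493902 + 0.012346 = 0.5062

0.5062


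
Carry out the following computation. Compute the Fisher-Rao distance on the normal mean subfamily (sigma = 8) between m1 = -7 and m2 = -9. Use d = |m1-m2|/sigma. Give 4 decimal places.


On the fixed-variance normal subfamily, geodesic distance = |m1-m2|/sigma.
|-7 - -9| = 2.
sigma = 8.
d = 2/8 = 0.2500

0.2500


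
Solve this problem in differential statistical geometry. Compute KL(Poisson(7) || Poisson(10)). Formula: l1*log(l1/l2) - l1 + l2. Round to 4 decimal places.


KL divergence for Poisson:
KL = l1*log(l1/l2) - l1 + l2.
l1 = 7, l2 = 10.
log(7/10) = -0.356675.
l1*log(l1/l2) = 7 * -0.356675 = -2.496725.
KL = -2.496725 - 7 + 10 = 0.5033

0.5033


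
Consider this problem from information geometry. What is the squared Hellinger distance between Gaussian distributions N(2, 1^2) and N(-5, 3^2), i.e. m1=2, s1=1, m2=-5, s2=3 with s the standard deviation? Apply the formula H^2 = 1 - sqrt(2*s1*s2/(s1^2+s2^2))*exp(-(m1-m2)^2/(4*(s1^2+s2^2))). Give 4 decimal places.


Squared Hellinger distance for Gaussians:
H^2 = 1 - sqrt(2*s1*s2/(s1^2+s2^2)) * exp(-(m1-m2)^2/(4*(s1^2+s2^2))).
s1^2 = 1, s2^2 = 9, s1^2+s2^2 = 10.
sqrt(2*1*3/(10)) = 0.774597.
(m1-m2)^2 = (7)^2 = 49.
exp(-49/(4*10)) = exp(-1.225) = 0.293758.
H^2 = 1 - 0.774597*0.293758 = 0.7725

0.7725


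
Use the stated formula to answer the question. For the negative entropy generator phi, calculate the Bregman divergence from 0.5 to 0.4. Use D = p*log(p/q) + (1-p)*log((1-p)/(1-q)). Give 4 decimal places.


Bregman divergence with negative entropy generator:
D = p*log(p/q) + (1-p)*log((1-p)/(1-q)).
p = 0.5, q = 0.4.
p*log(p/q) = 0.5*log(0.5/0.4) = 0.111572.
(1-p)*log((1-p)/(1-q)) = 0.5*log(0.5/0.6) = -0.091161.
D = 0.111572 + -0.091161 = 0.0204

0.0204


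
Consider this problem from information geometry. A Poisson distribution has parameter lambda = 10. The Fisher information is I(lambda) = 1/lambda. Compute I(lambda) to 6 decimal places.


Fisher information for Poisson: I(lambda) = 1/lambda.
lambda = 10.
I(lambda) = 1/10 = 0.100000

0.100000


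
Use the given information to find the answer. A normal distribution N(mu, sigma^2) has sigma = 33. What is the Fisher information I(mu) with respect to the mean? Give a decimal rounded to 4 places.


The Fisher information for the mean of a normal distribution is I(mu) = 1/sigma^2.
sigma = 33, so sigma^2 = 1089.
I(mu) = 1/1089 = 0.0009

0.0009


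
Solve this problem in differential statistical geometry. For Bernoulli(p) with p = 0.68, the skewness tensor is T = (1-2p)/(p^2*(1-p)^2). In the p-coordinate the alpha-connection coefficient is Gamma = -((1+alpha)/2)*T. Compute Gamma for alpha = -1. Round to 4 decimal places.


Skewness (Amari-Chentsov) tensor: T = (1-2p)/(p^2*(1-p)^2).
p = 0.68, 1-2p = -0.36, p^2 = 0.4624, (1-p)^2 = 0.1024.
T = -0.36/(0.4624 * 0.1024) = -7.602995.
In the p-coordinate, Gamma^(alpha) = Gamma^(0) - (alpha/2)*T with Gamma^(0) = (1/2)*g'(p) = -T/2,
so Gamma^(alpha) = -((1+alpha)/2)*T.
alpha = -1, -(1+alpha)/2 = 0.0.
Gamma = 0.0 * -7.602995 = 0.0000

0.0000


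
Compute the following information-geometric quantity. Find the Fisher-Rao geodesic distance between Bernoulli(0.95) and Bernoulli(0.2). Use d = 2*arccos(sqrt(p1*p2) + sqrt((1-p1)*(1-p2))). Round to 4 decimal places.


Geodesic distance on Bernoulli manifold:
d(p1,p2) = 2*arccos(sqrt(p1*p2) + sqrt((1-p1)*(1-p2))).
sqrt(p1*p2) = sqrt(0.95*0.2) = 0.43589.
sqrt((1-p1)*(1-p2)) = sqrt(0.05*0.8) = 0.2.
arg = 0.43589 + 0.2 = 0.63589.
d = 2*arccos(0.63589) = 1.7633

1.7633


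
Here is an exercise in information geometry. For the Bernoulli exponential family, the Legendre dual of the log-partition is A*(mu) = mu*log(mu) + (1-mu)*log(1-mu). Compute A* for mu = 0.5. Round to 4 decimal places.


Legendre transform for Bernoulli:
A*(mu) = mu*log(mu) + (1-mu)*log(1-mu).
mu = 0.5, 1-mu = 0.5.
mu*log(mu) = 0.5*log(0.5) = -0.346574.
(1-mu)*log(1-mu) = 0.5*log(0.5) = -0.346574.
A* = -0.346574 + -0.346574 = -0.6931

-0.6931


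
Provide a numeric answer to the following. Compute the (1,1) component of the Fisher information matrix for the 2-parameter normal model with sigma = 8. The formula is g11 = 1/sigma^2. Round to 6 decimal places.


For the 2-parameter normal family, the Fisher metric has:
  g11 = 1/sigma^2, g22 = 2/sigma^2.
sigma = 8, sigma^2 = 64.
g11 = 0.015625

0.015625


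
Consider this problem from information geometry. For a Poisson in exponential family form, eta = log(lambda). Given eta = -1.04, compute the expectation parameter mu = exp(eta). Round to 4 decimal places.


Expectation parameter for Poisson exponential family:
mu = exp(eta).
eta = -1.04.
mu = exp(-1.04) = 0.3535

0.3535


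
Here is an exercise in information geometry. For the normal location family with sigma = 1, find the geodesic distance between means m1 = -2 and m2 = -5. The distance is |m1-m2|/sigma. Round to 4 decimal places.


On the fixed-variance normal subfamily, geodesic distance = |m1-m2|/sigma.
|-2 - -5| = 3.
sigma = 1.
d = 3/1 = 3.0000

3.0000


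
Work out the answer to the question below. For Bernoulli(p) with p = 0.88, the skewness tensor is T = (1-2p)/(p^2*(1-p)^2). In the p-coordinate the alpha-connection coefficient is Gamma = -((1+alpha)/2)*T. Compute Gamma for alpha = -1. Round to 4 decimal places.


Skewness (Amari-Chentsov) tensor: T = (1-2p)/(p^2*(1-p)^2).
p = 0.88, 1-2p = -0.76, p^2 = 0.7744, (1-p)^2 = 0.0144.
T = -0.76/(0.7744 * 0.0144) = -68.153122.
In the p-coordinate, Gamma^(alpha) = Gamma^(0) - (alpha/2)*T with Gamma^(0) = (1/2)*g'(p) = -T/2,
so Gamma^(alpha) = -((1+alpha)/2)*T.
alpha = -1, -(1+alpha)/2 = 0.0.
Gamma = 0.0 * -68.153122 = 0.0000

0.0000


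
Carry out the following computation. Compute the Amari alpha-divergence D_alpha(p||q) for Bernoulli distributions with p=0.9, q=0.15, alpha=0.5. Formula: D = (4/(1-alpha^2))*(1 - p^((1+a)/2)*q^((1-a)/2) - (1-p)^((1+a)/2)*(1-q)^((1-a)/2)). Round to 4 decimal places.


Amari alpha-divergence:
D = (4/(1-alpha^2))*(1 - p^((1+a)/2)*q^((1-a)/2) - (1-p)^((1+a)/2)*(1-q)^((1-a)/2)).
alpha = 0.5, p = 0.9, q = 0.15.
e1 = (1+alpha)/2 = 0.75, e2 = (1-alpha)/2 = 0.25.
t1 = p^e1 * q^e2 = 0.9^0.75 * 0.15^0.25 = 0.575049.
t2 = (1-p)^e1 * (1-q)^e2 = 0.1^0.75 * 0.85^0.25 = 0.170748.
4/(1-alpha^2) = 5.333333.
D = 5.333333*(1 - 0.575049 - 0.170748) = 1.3558

1.3558


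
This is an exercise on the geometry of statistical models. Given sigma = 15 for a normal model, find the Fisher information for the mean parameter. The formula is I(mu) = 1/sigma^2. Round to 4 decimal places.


The Fisher information for the mean of a normal distribution is I(mu) = 1/sigma^2.
sigma = 15, so sigma^2 = 225.
I(mu) = 1/225 = 0.0044

0.0044


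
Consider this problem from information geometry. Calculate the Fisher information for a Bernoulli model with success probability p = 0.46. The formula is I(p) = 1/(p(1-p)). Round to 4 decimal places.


For Bernoulli(p), Fisher information is I(p) = 1/(p*(1-p)).
p = 0.46, 1-p = 0.54.
p*(1-p) = 0.2484.
I(p) = 1/0.2484 = 4.0258

4.0258


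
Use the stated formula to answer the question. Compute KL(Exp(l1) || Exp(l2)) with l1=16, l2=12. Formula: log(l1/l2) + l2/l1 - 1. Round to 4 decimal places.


KL divergence for exponential family:
KL = log(l1/l2) + l2/l1 - 1.
log(16/12) = 0.287682.
12/16 = 0.75.
KL = 0.287682 + 0.75 - 1 = 0.0377

0.0377


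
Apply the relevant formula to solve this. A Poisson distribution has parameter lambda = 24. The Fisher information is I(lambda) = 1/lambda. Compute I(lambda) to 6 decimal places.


Fisher information for Poisson: I(lambda) = 1/lambda.
lambda = 24.
I(lambda) = 1/24 = 0.041667

0.041667


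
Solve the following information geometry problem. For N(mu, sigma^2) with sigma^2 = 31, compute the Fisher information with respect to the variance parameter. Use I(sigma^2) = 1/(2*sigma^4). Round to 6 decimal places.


Fisher information for variance: I(sigma^2) = 1/(2*sigma^4).
sigma^2 = 31, so sigma^4 = 961.
I = 1/(2*961) = 1/1922 = 0.000520

0.000520


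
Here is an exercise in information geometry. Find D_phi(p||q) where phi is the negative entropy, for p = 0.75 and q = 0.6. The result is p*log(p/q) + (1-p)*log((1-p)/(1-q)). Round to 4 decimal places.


Bregman divergence with negative entropy generator:
D = p*log(p/q) + (1-p)*log((1-p)/(1-q)).
p = 0.75, q = 0.6.
p*log(p/q) = 0.75*log(0.75/0.6) = 0.167358.
(1-p)*log((1-p)/(1-q)) = 0.25*log(0.25/0.4) = -0.117501.
D = 0.167358 + -0.117501 = 0.0499

0.0499


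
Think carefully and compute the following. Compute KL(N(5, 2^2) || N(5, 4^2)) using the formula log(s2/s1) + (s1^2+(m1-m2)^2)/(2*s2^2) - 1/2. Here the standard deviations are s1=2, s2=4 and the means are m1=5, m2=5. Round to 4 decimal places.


KL divergence between normal distributions:
KL = log(s2/s1) + (s1^2 + (m1-m2)^2)/(2*s2^2) - 1/2.
log(4/2) = 0.693147.
(2^2 + (5-5)^2)/(2*4^2) = (4 + 0)/32 = 0.125.
KL = 0.693147 + 0.125 - 0.5 = 0.3181

0.3181


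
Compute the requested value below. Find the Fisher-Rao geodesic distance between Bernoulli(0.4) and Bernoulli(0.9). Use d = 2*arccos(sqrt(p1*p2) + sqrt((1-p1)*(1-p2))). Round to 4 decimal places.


Geodesic distance on Bernoulli manifold:
d(p1,p2) = 2*arccos(sqrt(p1*p2) + sqrt((1-p1)*(1-p2))).
sqrt(p1*p2) = sqrt(0.4*0.9) = 0.6.
sqrt((1-p1)*(1-p2)) = sqrt(0.6*0.1) = 0.244949.
arg = 0.6 + 0.244949 = 0.844949.
d = 2*arccos(0.844949) = 1.1287

1.1287


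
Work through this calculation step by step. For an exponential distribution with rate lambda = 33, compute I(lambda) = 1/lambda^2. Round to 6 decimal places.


Fisher information for exponential: I(lambda) = 1/lambda^2.
lambda = 33, lambda^2 = 1089.
I = 1/1089 = 0.000918

0.000918


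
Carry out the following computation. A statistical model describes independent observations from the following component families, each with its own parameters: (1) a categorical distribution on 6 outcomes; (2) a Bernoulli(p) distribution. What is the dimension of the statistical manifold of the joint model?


The dimension of a statistical manifold equals the number of free
(independent) real parameters of the model. For a product of independent
blocks the parameter counts add.
- categorical on 6 outcomes (probabilities sum to 1): 6-1 = 5.
- Bernoulli (p): 1.
Total = 5 + 1 = 6.
Dimension = 6

6


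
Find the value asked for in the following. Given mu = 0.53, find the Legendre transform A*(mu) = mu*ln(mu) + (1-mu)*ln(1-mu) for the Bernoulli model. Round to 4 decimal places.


Legendre transform for Bernoulli:
A*(mu) = mu*log(mu) + (1-mu)*log(1-mu).
mu = 0.53, 1-mu = 0.47.
mu*log(mu) = 0.53*log(0.53) = -0.336485.
(1-mu)*log(1-mu) = 0.47*log(0.47) = -0.354861.
A* = -0.336485 + -0.354861 = -0.6913

-0.6913


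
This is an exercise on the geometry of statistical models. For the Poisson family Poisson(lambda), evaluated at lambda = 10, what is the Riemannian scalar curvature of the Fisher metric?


This family has a single free parameter, so its statistical manifold
is 1-dimensional. The Riemann curvature tensor of any 1-dimensional
Riemannian manifold vanishes identically, so R = 0.

0


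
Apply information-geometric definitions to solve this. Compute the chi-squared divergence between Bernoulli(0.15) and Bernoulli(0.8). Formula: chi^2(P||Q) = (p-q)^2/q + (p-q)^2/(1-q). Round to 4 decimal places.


Chi-squared divergence between Bernoulli distributions:
chi^2 = (p-q)^2/q + (p-q)^2/(1-q).
p = 0.15, q = 0.8, p-q = -0.65.
(p-q)^2 = 0.4225.
term1 = 0.4225/0.8 = 0.528125.
term2 = 0.4225/0.2 = 2.1125.
chi^2 = 0.528125 + 2.1125 = 2.6406

2.6406


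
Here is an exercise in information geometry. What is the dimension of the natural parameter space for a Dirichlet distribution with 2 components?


Exponential family dimension calculation:
Dirichlet with 2 components has 2 natural parameters.

2


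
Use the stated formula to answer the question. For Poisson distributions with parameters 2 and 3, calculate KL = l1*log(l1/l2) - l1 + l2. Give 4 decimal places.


KL divergence for Poisson:
KL = l1*log(l1/l2) - l1 + l2.
l1 = 2, l2 = 3.
log(2/3) = -0.405465.
l1*log(l1/l2) = 2 * -0.405465 = -0.81093.
KL = -0.81093 - 2 + 3 = 0.1891

0.1891


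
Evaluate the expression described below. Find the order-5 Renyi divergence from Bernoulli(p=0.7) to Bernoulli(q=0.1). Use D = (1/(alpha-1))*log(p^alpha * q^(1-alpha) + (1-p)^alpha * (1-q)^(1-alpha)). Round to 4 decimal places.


Renyi divergence of order alpha between Bernoulli distributions:
D = (1/(alpha-1))*log(p^alpha * q^(1-alpha) + (1-p)^alpha * (1-q)^(1-alpha)).
alpha = 5, p = 0.7, q = 0.1.
p^alpha * q^(1-alpha) = 0.7^5 * 0.1^-4 = 1680.7.
(1-p)^alpha * (1-q)^(1-alpha) = 0.3^5 * 0.9^-4 = 0.003704.
sum = 1680.7 + 0.003704 = 1680.703704.
D = (1/4)*log(1680.703704) = 1.8567

1.8567


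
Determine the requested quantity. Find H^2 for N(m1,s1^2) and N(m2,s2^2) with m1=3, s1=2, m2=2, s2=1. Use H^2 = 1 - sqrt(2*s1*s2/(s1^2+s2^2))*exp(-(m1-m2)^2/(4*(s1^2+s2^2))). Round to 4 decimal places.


Squared Hellinger distance for Gaussians:
H^2 = 1 - sqrt(2*s1*s2/(s1^2+s2^2)) * exp(-(m1-m2)^2/(4*(s1^2+s2^2))).
s1^2 = 4, s2^2 = 1, s1^2+s2^2 = 5.
sqrt(2*2*1/(5)) = 0.894427.
(m1-m2)^2 = (1)^2 = 1.
exp(-1/(4*5)) = exp(-0.05) = 0.951229.
H^2 = 1 - 0.894427*0.951229 = 0.1492

0.1492


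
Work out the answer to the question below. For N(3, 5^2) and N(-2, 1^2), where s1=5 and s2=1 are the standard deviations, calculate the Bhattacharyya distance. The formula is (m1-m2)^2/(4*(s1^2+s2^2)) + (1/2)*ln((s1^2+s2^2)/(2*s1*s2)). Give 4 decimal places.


Bhattacharyya distance between two Gaussians:
DB = (m1-m2)^2/(4*(s1^2+s2^2)) + (1/2)*ln((s1^2+s2^2)/(2*s1*s2)).
(m1-m2)^2 = (5)^2 = 25.
s1^2+s2^2 = 25 + 1 = 26.
term1 = 25/104 = 0.240385.
term2 = 0.5*ln(26/10.0) = 0.477756.
DB = 0.240385 + 0.477756 = 0.7181

0.7181


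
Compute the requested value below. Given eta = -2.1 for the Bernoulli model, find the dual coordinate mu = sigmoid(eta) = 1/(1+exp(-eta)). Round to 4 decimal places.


Dual coordinate (expectation parameter) for Bernoulli:
mu = 1/(1+exp(-eta)).
eta = -2.1.
exp(-eta) = exp(2.1) = 8.16617.
mu = 1/(1+8.16617) = 0.1091

0.1091


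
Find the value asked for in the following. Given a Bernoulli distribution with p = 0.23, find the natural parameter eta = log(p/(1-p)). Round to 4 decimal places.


Natural parameter for Bernoulli: eta = log(p/(1-p)).
p = 0.23, 1-p = 0.77.
p/(1-p) = 0.298701.
eta = log(0.298701) = -1.2083

-1.2083


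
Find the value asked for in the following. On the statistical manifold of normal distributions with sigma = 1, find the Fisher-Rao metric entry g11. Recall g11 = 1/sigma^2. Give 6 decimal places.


For the 2-parameter normal family, the Fisher metric has:
  g11 = 1/sigma^2, g22 = 2/sigma^2.
sigma = 1, sigma^2 = 1.
g11 = 1.000000

1.000000


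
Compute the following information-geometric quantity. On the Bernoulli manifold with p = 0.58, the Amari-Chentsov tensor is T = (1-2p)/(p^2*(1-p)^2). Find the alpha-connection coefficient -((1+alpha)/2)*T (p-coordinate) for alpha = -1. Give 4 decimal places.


Skewness (Amari-Chentsov) tensor: T = (1-2p)/(p^2*(1-p)^2).
p = 0.58, 1-2p = -0.16, p^2 = 0.3364, (1-p)^2 = 0.1764.
T = -0.16/(0.3364 * 0.1764) = -2.696283.
In the p-coordinate, Gamma^(alpha) = Gamma^(0) - (alpha/2)*T with Gamma^(0) = (1/2)*g'(p) = -T/2,
so Gamma^(alpha) = -((1+alpha)/2)*T.
alpha = -1, -(1+alpha)/2 = 0.0.
Gamma = 0.0 * -2.696283 = 0.0000

0.0000


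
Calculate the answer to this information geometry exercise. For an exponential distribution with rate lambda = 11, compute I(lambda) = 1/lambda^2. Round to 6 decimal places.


Fisher information for exponential: I(lambda) = 1/lambda^2.
lambda = 11, lambda^2 = 121.
I = 1/121 = 0.008264

0.008264


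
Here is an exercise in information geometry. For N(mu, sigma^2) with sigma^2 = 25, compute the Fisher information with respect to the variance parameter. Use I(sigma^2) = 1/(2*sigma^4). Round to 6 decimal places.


Fisher information for variance: I(sigma^2) = 1/(2*sigma^4).
sigma^2 = 25, so sigma^4 = 625.
I = 1/(2*625) = 1/1250 = 0.000800

0.000800


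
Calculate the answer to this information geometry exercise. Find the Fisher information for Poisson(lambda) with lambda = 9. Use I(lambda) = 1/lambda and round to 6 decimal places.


Fisher information for Poisson: I(lambda) = 1/lambda.
lambda = 9.
I(lambda) = 1/9 = 0.111111

0.111111


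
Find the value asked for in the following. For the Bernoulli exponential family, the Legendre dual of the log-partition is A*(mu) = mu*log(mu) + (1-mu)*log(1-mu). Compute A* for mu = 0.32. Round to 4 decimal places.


Legendre transform for Bernoulli:
A*(mu) = mu*log(mu) + (1-mu)*log(1-mu).
mu = 0.32, 1-mu = 0.68.
mu*log(mu) = 0.32*log(0.32) = -0.364619.
(1-mu)*log(1-mu) = 0.68*log(0.68) = -0.26225.
A* = -0.364619 + -0.26225 = -0.6269

-0.6269


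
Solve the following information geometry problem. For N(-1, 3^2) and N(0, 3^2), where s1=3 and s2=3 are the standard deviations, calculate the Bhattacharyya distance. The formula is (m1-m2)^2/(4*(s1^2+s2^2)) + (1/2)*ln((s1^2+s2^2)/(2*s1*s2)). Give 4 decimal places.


Bhattacharyya distance between two Gaussians:
DB = (m1-m2)^2/(4*(s1^2+s2^2)) + (1/2)*ln((s1^2+s2^2)/(2*s1*s2)).
(m1-m2)^2 = (-1)^2 = 1.
s1^2+s2^2 = 9 + 9 = 18.
term1 = 1/72 = 0.013889.
term2 = 0.5*ln(18/18.0) = 0.0.
DB = 0.013889 + 0.0 = 0.0139

0.0139


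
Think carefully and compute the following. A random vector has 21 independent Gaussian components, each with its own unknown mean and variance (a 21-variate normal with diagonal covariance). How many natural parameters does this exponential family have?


Exponential family dimension calculation:
Each univariate normal has two natural parameters (mu/sigma^2 and -1/(2 sigma^2)).
With 21 independent components, dim = 2 * 21 = 42.

42


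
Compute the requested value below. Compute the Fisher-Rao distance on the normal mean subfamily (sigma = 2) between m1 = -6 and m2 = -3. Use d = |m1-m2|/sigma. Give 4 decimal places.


On the fixed-variance normal subfamily, geodesic distance = |m1-m2|/sigma.
|-6 - -3| = 3.
sigma = 2.
d = 3/2 = 1.5000

1.5000


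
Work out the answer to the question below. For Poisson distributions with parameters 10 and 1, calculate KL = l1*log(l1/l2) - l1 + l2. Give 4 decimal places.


KL divergence for Poisson:
KL = l1*log(l1/l2) - l1 + l2.
l1 = 10, l2 = 1.
log(10/1) = 2.302585.
l1*log(l1/l2) = 10 * 2.302585 = 23.025851.
KL = 23.025851 - 10 + 1 = 14.0259

14.0259


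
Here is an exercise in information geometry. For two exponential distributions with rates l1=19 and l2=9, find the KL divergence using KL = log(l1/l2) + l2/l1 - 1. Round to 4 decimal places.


KL divergence for exponential family:
KL = log(l1/l2) + l2/l1 - 1.
log(19/9) = 0.747214.
9/19 = 0.473684.
KL = 0.747214 + 0.473684 - 1 = 0.2209

0.2209


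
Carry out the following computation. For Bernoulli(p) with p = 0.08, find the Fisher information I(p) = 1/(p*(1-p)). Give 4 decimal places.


For Bernoulli(p), Fisher information is I(p) = 1/(p*(1-p)).
p = 0.08, 1-p = 0.92.
p*(1-p) = 0.0736.
I(p) = 1/0.0736 = 13.5870

13.5870
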